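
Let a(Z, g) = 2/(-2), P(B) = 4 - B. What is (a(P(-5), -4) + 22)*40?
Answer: 840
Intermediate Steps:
a(Z, g) = -1 (a(Z, g) = 2*(-½) = -1)
(a(P(-5), -4) + 22)*40 = (-1 + 22)*40 = 21*40 = 840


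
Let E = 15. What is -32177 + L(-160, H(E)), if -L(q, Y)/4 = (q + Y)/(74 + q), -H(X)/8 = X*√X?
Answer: -1383931/43 - 240*√15/43 ≈ -32206.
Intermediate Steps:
H(X) = -8*X^(3/2) (H(X) = -8*X*√X = -8*X^(3/2))
L(q, Y) = -4*(Y + q)/(74 + q) (L(q, Y) = -4*(q + Y)/(74 + q) = -4*(Y + q)/(74 + q))
-32177 + L(-160, H(E)) = -32177 + 4*(-(-8)*15^(3/2) - 1*(-160))/(74 - 160) = -32177 + 4*(-(-8)*15*√15 + 160)/(-86) = -32177 + 4*(-1/86)*(-(-120)*√15 + 160) = -32177 + 4*(-1/86)*(120*√15 + 160) = -32177 + 4*(-1/86)*(160 + 120*√15) = -32177 + (-320/43 - 240*√15/43) = -1383931/43 - 240*√15/43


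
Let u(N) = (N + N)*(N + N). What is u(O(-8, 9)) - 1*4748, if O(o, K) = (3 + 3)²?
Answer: 436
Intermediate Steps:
O(o, K) = 36 (O(o, K) = 6² = 36)
u(N) = 4*N² (u(N) = (2*N)*(2*N) = 4*N²)
u(O(-8, 9)) - 1*4748 = 4*36² - 1*4748 = 4*1296 - 4748 = 5184 - 4748 = 436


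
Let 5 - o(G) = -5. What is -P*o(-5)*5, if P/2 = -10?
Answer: 1000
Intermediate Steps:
P = -20 (P = 2*(-10) = -20)
o(G) = 10 (o(G) = 5 - 1*(-5) = 5 + 5 = 10)
-P*o(-5)*5 = -(-20*10)*5 = -(-200)*5 = -1*(-1000) = 1000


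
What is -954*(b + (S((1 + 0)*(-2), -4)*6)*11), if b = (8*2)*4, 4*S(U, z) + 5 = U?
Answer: 49131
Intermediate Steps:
S(U, z) = -5/4 + U/4
b = 64 (b = 16*4 = 64)
-954*(b + (S((1 + 0)*(-2), -4)*6)*11) = -954*(64 + ((-5/4 + ((1 + 0)*(-2))/4)*6)*11) = -954*(64 + ((-5/4 + (1*(-2))/4)*6)*11) = -954*(64 + ((-5/4 + (¼)*(-2))*6)*11) = -954*(64 + ((-5/4 - ½)*6)*11) = -954*(64 - 7/4*6*11) = -954*(64 - 21/2*11) = -954*(64 - 231/2) = -954*(-103/2) = 49131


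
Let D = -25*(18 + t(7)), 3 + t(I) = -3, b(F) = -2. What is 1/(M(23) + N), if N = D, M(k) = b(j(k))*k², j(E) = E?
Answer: -1/1358 ≈ -0.00073638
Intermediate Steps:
t(I) = -6 (t(I) = -3 - 3 = -6)
M(k) = -2*k²
D = -300 (D = -25*(18 - 6) = -25*12 = -300)
N = -300
1/(M(23) + N) = 1/(-2*23² - 300) = 1/(-2*529 - 300) = 1/(-1058 - 300) = 1/(-1358) = -1/1358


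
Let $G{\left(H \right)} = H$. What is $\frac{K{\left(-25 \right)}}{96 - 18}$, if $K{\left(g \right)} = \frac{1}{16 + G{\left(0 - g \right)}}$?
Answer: $\frac{1}{3198} \approx 0.0003127$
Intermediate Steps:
$K{\left(g \right)} = \frac{1}{16 - g}$ ($K{\left(g \right)} = \frac{1}{16 + \left(0 - g\right)} = \frac{1}{16 - g}$)
$\frac{K{\left(-25 \right)}}{96 - 18} = \frac{\left(-1\right) \frac{1}{-16 - 25}}{96 - 18} = \frac{\left(-1\right) \frac{1}{-41}}{78} = \left(-1\right) \left(- \frac{1}{41}\right) \frac{1}{78} = \frac{1}{41} \cdot \frac{1}{78} = \frac{1}{3198}$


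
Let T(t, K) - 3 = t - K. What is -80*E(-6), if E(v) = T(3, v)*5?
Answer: -4800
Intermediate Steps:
T(t, K) = 3 + t - K (T(t, K) = 3 + (t - K) = 3 + t - K)
E(v) = 30 - 5*v (E(v) = (3 + 3 - v)*5 = (6 - v)*5 = 30 - 5*v)
-80*E(-6) = -80*(30 - 5*(-6)) = -80*(30 + 30) = -80*60 = -4800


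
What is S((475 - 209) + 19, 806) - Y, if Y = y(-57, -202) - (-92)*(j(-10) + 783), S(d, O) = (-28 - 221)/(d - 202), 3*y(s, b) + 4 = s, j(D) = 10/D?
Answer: -215780/3 ≈ -71927.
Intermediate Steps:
y(s, b) = -4/3 + s/3
S(d, O) = -249/(-202 + d)
Y = 215771/3 (Y = (-4/3 + (⅓)*(-57)) - (-92)*(10/(-10) + 783) = (-4/3 - 19) - (-92)*(10*(-⅒) + 783) = -61/3 - (-92)*(-1 + 783) = -61/3 - (-92)*782 = -61/3 - 1*(-71944) = -61/3 + 71944 = 215771/3 ≈ 71924.)
S((475 - 209) + 19, 806) - Y = -249/(-202 + ((475 - 209) + 19)) - 1*215771/3 = -249/(-202 + (266 + 19)) - 215771/3 = -249/(-202 + 285) - 215771/3 = -249/83 - 215771/3 = -249*1/83 - 215771/3 = -3 - 215771/3 = -215780/3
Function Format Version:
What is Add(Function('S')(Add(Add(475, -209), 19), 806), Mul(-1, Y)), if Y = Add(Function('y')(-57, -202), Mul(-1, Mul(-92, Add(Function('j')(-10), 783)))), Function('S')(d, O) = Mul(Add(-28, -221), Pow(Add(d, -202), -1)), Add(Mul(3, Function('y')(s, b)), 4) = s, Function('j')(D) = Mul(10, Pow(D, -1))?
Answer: Rational(-215780, 3) ≈ -71927.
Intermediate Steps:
Function('y')(s, b) = Add(Rational(-4, 3), Mul(Rational(1, 3), s))
Function('S')(d, O) = Mul(-249, Pow(Add(-202, d), -1))
Y = Rational(215771, 3) (Y = Add(Add(Rational(-4, 3), Mul(Rational(1, 3), -57)), Mul(-1, Mul(-92, Add(Mul(10, Pow(-10, -1)), 783)))) = Add(Add(Rational(-4, 3), -19), Mul(-1, Mul(-92, Add(Mul(10, Rational(-1, 10)), 783)))) = Add(Rational(-61, 3), Mul(-1, Mul(-92, Add(-1, 783)))) = Add(Rational(-61, 3), Mul(-1, Mul(-92, 782))) = Add(Rational(-61, 3), Mul(-1, -71944)) = Add(Rational(-61, 3), 71944) = Rational(215771, 3) ≈ 71924.)
Add(Function('S')(Add(Add(475, -209), 19), 806), Mul(-1, Y)) = Add(Mul(-249, Pow(Add(-202, Add(Add(475, -209), 19)), -1)), Mul(-1, Rational(215771, 3))) = Add(Mul(-249, Pow(Add(-202, Add(266, 19)), -1)), Rational(-215771, 3)) = Add(Mul(-249, Pow(Add(-202, 285), -1)), Rational(-215771, 3)) = Add(Mul(-249, Pow(83, -1)), Rational(-215771, 3)) = Add(Mul(-249, Rational(1, 83)), Rational(-215771, 3)) = Add(-3, Rational(-215771, 3)) = Rational(-215780, 3)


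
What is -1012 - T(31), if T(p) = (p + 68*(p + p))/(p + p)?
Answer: -2161/2 ≈ -1080.5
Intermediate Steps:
T(p) = 137/2 (T(p) = (p + 68*(2*p))/((2*p)) = (p + 136*p)*(1/(2*p)) = (137*p)*(1/(2*p)) = 137/2)
-1012 - T(31) = -1012 - 1*137/2 = -1012 - 137/2 = -2161/2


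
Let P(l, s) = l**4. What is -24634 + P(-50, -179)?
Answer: 6225366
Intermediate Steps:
-24634 + P(-50, -179) = -24634 + (-50)**4 = -24634 + 6250000 = 6225366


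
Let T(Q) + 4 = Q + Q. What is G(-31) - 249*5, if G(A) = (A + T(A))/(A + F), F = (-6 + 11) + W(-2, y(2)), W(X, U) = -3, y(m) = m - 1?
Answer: -36008/29 ≈ -1241.7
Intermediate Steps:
y(m) = -1 + m
F = 2 (F = (-6 + 11) - 3 = 5 - 3 = 2)
T(Q) = -4 + 2*Q (T(Q) = -4 + (Q + Q) = -4 + 2*Q)
G(A) = (-4 + 3*A)/(2 + A) (G(A) = (A + (-4 + 2*A))/(A + 2) = (-4 + 3*A)/(2 + A))
G(-31) - 249*5 = (-4 + 3*(-31))/(2 - 31) - 249*5 = (-4 - 93)/(-29) - 1245 = -1/29*(-97) - 1245 = 97/29 - 1245 = -36008/29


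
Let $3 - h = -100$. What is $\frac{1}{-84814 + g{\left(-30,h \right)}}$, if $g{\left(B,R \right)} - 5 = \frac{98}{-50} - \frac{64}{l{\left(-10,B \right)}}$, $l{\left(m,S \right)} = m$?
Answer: $- \frac{25}{2120114} \approx -1.1792 \cdot 10^{-5}$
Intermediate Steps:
$h = 103$ ($h = 3 - -100 = 3 + 100 = 103$)
$g{\left(B,R \right)} = \frac{236}{25}$ ($g{\left(B,R \right)} = 5 + \left(\frac{98}{-50} - \frac{64}{-10}\right) = 5 + \left(98 \left(- \frac{1}{50}\right) - - \frac{32}{5}\right) = 5 + \left(- \frac{49}{25} + \frac{32}{5}\right) = 5 + \frac{111}{25} = \frac{236}{25}$)
$\frac{1}{-84814 + g{\left(-30,h \right)}} = \frac{1}{-84814 + \frac{236}{25}} = \frac{1}{- \frac{2120114}{25}} = - \frac{25}{2120114}$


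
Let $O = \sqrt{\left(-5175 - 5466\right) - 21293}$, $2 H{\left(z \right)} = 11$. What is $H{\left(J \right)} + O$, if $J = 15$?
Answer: $\frac{11}{2} + i \sqrt{31934} \approx 5.5 + 178.7 i$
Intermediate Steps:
$H{\left(z \right)} = \frac{11}{2}$ ($H{\left(z \right)} = \frac{1}{2} \cdot 11 = \frac{11}{2}$)
$O = i \sqrt{31934}$ ($O = \sqrt{-10641 - 21293} = \sqrt{-31934} = i \sqrt{31934} \approx 178.7 i$)
$H{\left(J \right)} + O = \frac{11}{2} + i \sqrt{31934}$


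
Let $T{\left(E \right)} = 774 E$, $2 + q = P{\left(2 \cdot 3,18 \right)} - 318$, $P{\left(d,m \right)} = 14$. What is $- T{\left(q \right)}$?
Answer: $236844$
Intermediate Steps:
$q = -306$ ($q = -2 + \left(14 - 318\right) = -2 - 304 = -306$)
$- T{\left(q \right)} = - 774 \left(-306\right) = \left(-1\right) \left(-236844\right) = 236844$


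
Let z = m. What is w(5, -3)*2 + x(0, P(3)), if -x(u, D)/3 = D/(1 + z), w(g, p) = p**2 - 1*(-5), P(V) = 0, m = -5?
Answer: 28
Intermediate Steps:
w(g, p) = 5 + p**2 (w(g, p) = p**2 + 5 = 5 + p**2)
z = -5
x(u, D) = 3*D/4 (x(u, D) = -3*D/(1 - 5) = -3*D/(-4) = -3*D*(-1)/4 = -(-3)*D/4 = 3*D/4)
w(5, -3)*2 + x(0, P(3)) = (5 + (-3)**2)*2 + (3/4)*0 = (5 + 9)*2 + 0 = 14*2 + 0 = 28 + 0 = 28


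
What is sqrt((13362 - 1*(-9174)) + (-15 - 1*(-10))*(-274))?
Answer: sqrt(23906) ≈ 154.62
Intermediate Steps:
sqrt((13362 - 1*(-9174)) + (-15 - 1*(-10))*(-274)) = sqrt((13362 + 9174) + (-15 + 10)*(-274)) = sqrt(22536 - 5*(-274)) = sqrt(22536 + 1370) = sqrt(23906)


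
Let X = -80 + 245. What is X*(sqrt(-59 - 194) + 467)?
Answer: 77055 + 165*I*sqrt(253) ≈ 77055.0 + 2624.5*I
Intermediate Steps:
X = 165
X*(sqrt(-59 - 194) + 467) = 165*(sqrt(-59 - 194) + 467) = 165*(sqrt(-253) + 467) = 165*(I*sqrt(253) + 467) = 165*(467 + I*sqrt(253)) = 77055 + 165*I*sqrt(253)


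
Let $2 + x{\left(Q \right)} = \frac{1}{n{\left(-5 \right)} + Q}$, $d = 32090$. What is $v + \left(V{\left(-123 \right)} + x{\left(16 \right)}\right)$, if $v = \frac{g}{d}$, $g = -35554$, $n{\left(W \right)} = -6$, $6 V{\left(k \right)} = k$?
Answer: $- \frac{75437}{3209} \approx -23.508$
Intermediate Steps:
$V{\left(k \right)} = \frac{k}{6}$
$x{\left(Q \right)} = -2 + \frac{1}{-6 + Q}$
$v = - \frac{17777}{16045}$ ($v = - \frac{35554}{32090} = \left(-35554\right) \frac{1}{32090} = - \frac{17777}{16045} \approx -1.1079$)
$v + \left(V{\left(-123 \right)} + x{\left(16 \right)}\right) = - \frac{17777}{16045} + \left(\frac{1}{6} \left(-123\right) + \frac{13 - 32}{-6 + 16}\right) = - \frac{17777}{16045} - \left(\frac{41}{2} - \frac{13 - 32}{10}\right) = - \frac{17777}{16045} + \left(- \frac{41}{2} + \frac{1}{10} \left(-19\right)\right) = - \frac{17777}{16045} - \frac{112}{5} = - \frac{75437}{3209}$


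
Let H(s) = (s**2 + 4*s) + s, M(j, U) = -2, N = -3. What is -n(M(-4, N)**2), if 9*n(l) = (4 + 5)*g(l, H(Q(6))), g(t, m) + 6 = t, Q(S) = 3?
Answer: 2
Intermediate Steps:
H(s) = s**2 + 5*s
g(t, m) = -6 + t
n(l) = -6 + l (n(l) = ((4 + 5)*(-6 + l))/9 = (9*(-6 + l))/9 = (-54 + 9*l)/9 = -6 + l)
-n(M(-4, N)**2) = -(-6 + (-2)**2) = -(-6 + 4) = -1*(-2) = 2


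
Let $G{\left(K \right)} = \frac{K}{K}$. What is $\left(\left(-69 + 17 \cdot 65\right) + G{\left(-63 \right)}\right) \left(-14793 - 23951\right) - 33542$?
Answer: $-40211070$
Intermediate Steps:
$G{\left(K \right)} = 1$
$\left(\left(-69 + 17 \cdot 65\right) + G{\left(-63 \right)}\right) \left(-14793 - 23951\right) - 33542 = \left(\left(-69 + 17 \cdot 65\right) + 1\right) \left(-14793 - 23951\right) - 33542 = \left(\left(-69 + 1105\right) + 1\right) \left(-38744\right) - 33542 = \left(1036 + 1\right) \left(-38744\right) - 33542 = 1037 \left(-38744\right) - 33542 = -40177528 - 33542 = -40211070$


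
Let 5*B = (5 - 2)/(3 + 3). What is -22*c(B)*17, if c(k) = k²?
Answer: -187/50 ≈ -3.7400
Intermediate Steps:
B = ⅒ (B = ((5 - 2)/(3 + 3))/5 = (3/6)/5 = (3*(⅙))/5 = (⅕)*(½) = ⅒ ≈ 0.10000)
-22*c(B)*17 = -22*(⅒)²*17 = -22*1/100*17 = -11/50*17 = -187/50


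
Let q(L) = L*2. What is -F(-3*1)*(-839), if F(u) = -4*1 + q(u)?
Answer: -8390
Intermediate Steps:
q(L) = 2*L
F(u) = -4 + 2*u (F(u) = -4*1 + 2*u = -4 + 2*u)
-F(-3*1)*(-839) = -(-4 + 2*(-3*1))*(-839) = -(-4 + 2*(-3))*(-839) = -(-4 - 6)*(-839) = -1*(-10)*(-839) = 10*(-839) = -8390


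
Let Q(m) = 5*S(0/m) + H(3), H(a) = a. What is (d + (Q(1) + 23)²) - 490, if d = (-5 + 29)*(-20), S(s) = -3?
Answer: -849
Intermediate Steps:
Q(m) = -12 (Q(m) = 5*(-3) + 3 = -15 + 3 = -12)
d = -480 (d = 24*(-20) = -480)
(d + (Q(1) + 23)²) - 490 = (-480 + (-12 + 23)²) - 490 = (-480 + 11²) - 490 = (-480 + 121) - 490 = -359 - 490 = -849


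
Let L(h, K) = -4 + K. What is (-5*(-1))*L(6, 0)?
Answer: -20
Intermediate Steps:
(-5*(-1))*L(6, 0) = (-5*(-1))*(-4 + 0) = 5*(-4) = -20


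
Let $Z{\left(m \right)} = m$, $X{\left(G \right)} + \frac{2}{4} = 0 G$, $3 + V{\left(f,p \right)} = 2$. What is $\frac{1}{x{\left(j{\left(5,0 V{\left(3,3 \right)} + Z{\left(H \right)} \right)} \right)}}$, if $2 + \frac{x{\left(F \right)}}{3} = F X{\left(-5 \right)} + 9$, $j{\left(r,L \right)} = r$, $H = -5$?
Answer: $\frac{2}{27} \approx 0.074074$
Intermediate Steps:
$V{\left(f,p \right)} = -1$ ($V{\left(f,p \right)} = -3 + 2 = -1$)
$X{\left(G \right)} = - \frac{1}{2}$ ($X{\left(G \right)} = - \frac{1}{2} + 0 G = - \frac{1}{2} + 0 = - \frac{1}{2}$)
$x{\left(F \right)} = 21 - \frac{3 F}{2}$ ($x{\left(F \right)} = -6 + 3 \left(F \left(- \frac{1}{2}\right) + 9\right) = -6 + 3 \left(- \frac{F}{2} + 9\right) = -6 + 3 \left(9 - \frac{F}{2}\right) = -6 - \left(-27 + \frac{3 F}{2}\right) = 21 - \frac{3 F}{2}$)
$\frac{1}{x{\left(j{\left(5,0 V{\left(3,3 \right)} + Z{\left(H \right)} \right)} \right)}} = \frac{1}{21 - \frac{15}{2}} = \frac{1}{\frac{27}{2}} = \frac{2}{27}$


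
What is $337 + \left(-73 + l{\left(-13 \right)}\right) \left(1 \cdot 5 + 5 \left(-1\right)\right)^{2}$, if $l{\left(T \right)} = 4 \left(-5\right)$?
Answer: $337$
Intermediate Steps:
$l{\left(T \right)} = -20$
$337 + \left(-73 + l{\left(-13 \right)}\right) \left(1 \cdot 5 + 5 \left(-1\right)\right)^{2} = 337 + \left(-73 - 20\right) \left(1 \cdot 5 + 5 \left(-1\right)\right)^{2} = 337 - 93 \left(5 - 5\right)^{2} = 337 - 93 \cdot 0^{2} = 337 - 0 = 337 + 0 = 337$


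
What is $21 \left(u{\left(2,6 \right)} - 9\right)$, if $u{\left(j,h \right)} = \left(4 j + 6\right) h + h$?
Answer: $1701$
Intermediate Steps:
$u{\left(j,h \right)} = h + h \left(6 + 4 j\right)$ ($u{\left(j,h \right)} = \left(6 + 4 j\right) h + h = h \left(6 + 4 j\right) + h = h + h \left(6 + 4 j\right)$)
$21 \left(u{\left(2,6 \right)} - 9\right) = 21 \left(6 \left(7 + 4 \cdot 2\right) - 9\right) = 21 \left(6 \left(7 + 8\right) - 9\right) = 21 \left(6 \cdot 15 - 9\right) = 21 \left(90 - 9\right) = 21 \cdot 81 = 1701$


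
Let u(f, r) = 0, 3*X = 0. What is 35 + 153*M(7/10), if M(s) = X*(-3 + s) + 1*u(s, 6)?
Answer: 35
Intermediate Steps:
X = 0 (X = (⅓)*0 = 0)
M(s) = 0 (M(s) = 0*(-3 + s) + 1*0 = 0 + 0 = 0)
35 + 153*M(7/10) = 35 + 153*0 = 35 + 0 = 35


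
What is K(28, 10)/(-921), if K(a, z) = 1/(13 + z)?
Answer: -1/21183 ≈ -4.7208e-5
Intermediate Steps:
K(28, 10)/(-921) = 1/((13 + 10)*(-921)) = -1/921/23 = (1/23)*(-1/921) = -1/21183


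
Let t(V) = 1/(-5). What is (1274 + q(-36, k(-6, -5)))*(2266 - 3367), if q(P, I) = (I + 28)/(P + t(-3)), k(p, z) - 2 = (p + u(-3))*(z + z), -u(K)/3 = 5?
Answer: -252562794/181 ≈ -1.3954e+6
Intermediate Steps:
u(K) = -15 (u(K) = -3*5 = -15)
t(V) = -⅕
k(p, z) = 2 + 2*z*(-15 + p) (k(p, z) = 2 + (p - 15)*(z + z) = 2 + (-15 + p)*(2*z) = 2 + 2*z*(-15 + p))
q(P, I) = (28 + I)/(-⅕ + P) (q(P, I) = (I + 28)/(P - ⅕) = (28 + I)/(-⅕ + P))
(1274 + q(-36, k(-6, -5)))*(2266 - 3367) = (1274 + 5*(28 + (2 - 30*(-5) + 2*(-6)*(-5)))/(-1 + 5*(-36)))*(2266 - 3367) = (1274 + 5*(28 + (2 + 150 + 60))/(-1 - 180))*(-1101) = (1274 + 5*(28 + 212)/(-181))*(-1101) = (1274 + 5*(-1/181)*240)*(-1101) = (1274 - 1200/181)*(-1101) = (229394/181)*(-1101) = -252562794/181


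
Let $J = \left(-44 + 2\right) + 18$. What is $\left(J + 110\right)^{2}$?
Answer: $7396$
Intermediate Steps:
$J = -24$ ($J = -42 + 18 = -24$)
$\left(J + 110\right)^{2} = \left(-24 + 110\right)^{2} = 86^{2} = 7396$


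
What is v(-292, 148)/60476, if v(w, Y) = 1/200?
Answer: 1/12095200 ≈ 8.2677e-8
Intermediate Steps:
v(w, Y) = 1/200
v(-292, 148)/60476 = (1/200)/60476 = (1/200)*(1/60476) = 1/12095200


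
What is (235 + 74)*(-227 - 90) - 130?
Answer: -98083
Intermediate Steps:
(235 + 74)*(-227 - 90) - 130 = 309*(-317) - 130 = -97953 - 130 = -98083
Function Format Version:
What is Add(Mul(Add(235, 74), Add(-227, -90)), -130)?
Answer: -98083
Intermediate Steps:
Add(Mul(Add(235, 74), Add(-227, -90)), -130) = Add(Mul(309, -317), -130) = Add(-97953, -130) = -98083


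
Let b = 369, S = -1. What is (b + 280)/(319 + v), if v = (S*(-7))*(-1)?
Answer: 649/312 ≈ 2.0801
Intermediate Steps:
v = -7 (v = -1*(-7)*(-1) = 7*(-1) = -7)
(b + 280)/(319 + v) = (369 + 280)/(319 - 7) = 649/312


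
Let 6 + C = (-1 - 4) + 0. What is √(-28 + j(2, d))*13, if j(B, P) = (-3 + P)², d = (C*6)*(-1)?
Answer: 13*√3941 ≈ 816.11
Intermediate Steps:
C = -11 (C = -6 + ((-1 - 4) + 0) = -6 + (-5 + 0) = -6 - 5 = -11)
d = 66 (d = -11*6*(-1) = -66*(-1) = 66)
√(-28 + j(2, d))*13 = √(-28 + (-3 + 66)²)*13 = √(-28 + 63²)*13 = √(-28 + 3969)*13 = √3941*13 = 13*√3941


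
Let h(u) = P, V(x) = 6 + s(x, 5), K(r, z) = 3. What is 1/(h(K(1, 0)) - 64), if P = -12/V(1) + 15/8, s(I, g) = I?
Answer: -56/3575 ≈ -0.015664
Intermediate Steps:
V(x) = 6 + x
P = 9/56 (P = -12/(6 + 1) + 15/8 = -12/7 + 15*(⅛) = -12*⅐ + 15/8 = -12/7 + 15/8 = 9/56 ≈ 0.16071)
h(u) = 9/56
1/(h(K(1, 0)) - 64) = 1/(9/56 - 64) = 1/(-3575/56) = -56/3575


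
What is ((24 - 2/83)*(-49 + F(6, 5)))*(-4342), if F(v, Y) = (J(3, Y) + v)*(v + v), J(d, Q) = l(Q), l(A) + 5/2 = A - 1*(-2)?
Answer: -665324660/83 ≈ -8.0160e+6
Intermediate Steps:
l(A) = -1/2 + A (l(A) = -5/2 + (A - 1*(-2)) = -5/2 + (A + 2) = -5/2 + (2 + A) = -1/2 + A)
J(d, Q) = -1/2 + Q
F(v, Y) = 2*v*(-1/2 + Y + v) (F(v, Y) = ((-1/2 + Y) + v)*(v + v) = (-1/2 + Y + v)*(2*v) = 2*v*(-1/2 + Y + v))
((24 - 2/83)*(-49 + F(6, 5)))*(-4342) = ((24 - 2/83)*(-49 + 6*(-1 + 2*5 + 2*6)))*(-4342) = ((24 - 2*1/83)*(-49 + 6*(-1 + 10 + 12)))*(-4342) = ((24 - 2/83)*(-49 + 6*21))*(-4342) = (1990*(-49 + 126)/83)*(-4342) = ((1990/83)*77)*(-4342) = (153230/83)*(-4342) = -665324660/83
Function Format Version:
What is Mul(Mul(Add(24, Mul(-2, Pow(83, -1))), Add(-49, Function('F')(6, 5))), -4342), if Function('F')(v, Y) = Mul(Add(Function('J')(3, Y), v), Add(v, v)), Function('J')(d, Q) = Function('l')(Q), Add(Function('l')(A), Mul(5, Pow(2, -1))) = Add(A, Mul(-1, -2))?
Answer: Rational(-665324660, 83) ≈ -8.0160e+6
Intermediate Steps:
Function('l')(A) = Add(Rational(-1, 2), A) (Function('l')(A) = Add(Rational(-5, 2), Add(A, Mul(-1, -2))) = Add(Rational(-5, 2), Add(A, 2)) = Add(Rational(-5, 2), Add(2, A)) = Add(Rational(-1, 2), A))
Function('J')(d, Q) = Add(Rational(-1, 2), Q)
Function('F')(v, Y) = Mul(2, v, Add(Rational(-1, 2), Y, v)) (Function('F')(v, Y) = Mul(Add(Add(Rational(-1, 2), Y), v), Add(v, v)) = Mul(Add(Rational(-1, 2), Y, v), Mul(2, v)) = Mul(2, v, Add(Rational(-1, 2), Y, v)))
Mul(Mul(Add(24, Mul(-2, Pow(83, -1))), Add(-49, Function('F')(6, 5))), -4342) = Mul(Mul(Add(24, Mul(-2, Pow(83, -1))), Add(-49, Mul(6, Add(-1, Mul(2, 5), Mul(2, 6))))), -4342) = Mul(Mul(Add(24, Mul(-2, Rational(1, 83))), Add(-49, Mul(6, Add(-1, 10, 12)))), -4342) = Mul(Mul(Add(24, Rational(-2, 83)), Add(-49, Mul(6, 21))), -4342) = Mul(Mul(Rational(1990, 83), Add(-49, 126)), -4342) = Mul(Mul(Rational(1990, 83), 77), -4342) = Mul(Rational(153230, 83), -4342) = Rational(-665324660, 83)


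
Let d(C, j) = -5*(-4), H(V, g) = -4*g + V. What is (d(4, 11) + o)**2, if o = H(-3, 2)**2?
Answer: 19881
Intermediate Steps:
H(V, g) = V - 4*g
o = 121 (o = (-3 - 4*2)**2 = (-3 - 8)**2 = (-11)**2 = 121)
d(C, j) = 20
(d(4, 11) + o)**2 = (20 + 121)**2 = 141**2 = 19881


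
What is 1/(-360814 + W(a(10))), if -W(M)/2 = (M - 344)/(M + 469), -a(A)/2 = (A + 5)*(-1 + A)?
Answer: -199/71800758 ≈ -2.7716e-6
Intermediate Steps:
a(A) = -2*(-1 + A)*(5 + A) (a(A) = -2*(A + 5)*(-1 + A) = -2*(5 + A)*(-1 + A) = -2*(-1 + A)*(5 + A))
W(M) = -2*(-344 + M)/(469 + M) (W(M) = -2*(M - 344)/(M + 469) = -2*(-344 + M)/(469 + M))
1/(-360814 + W(a(10))) = 1/(-360814 + 2*(344 - (10 - 8*10 - 2*10²))/(469 + (10 - 8*10 - 2*10²))) = 1/(-360814 + 2*(344 - (10 - 80 - 2*100))/(469 + (10 - 80 - 2*100))) = 1/(-360814 + 2*(344 - (10 - 80 - 200))/(469 + (10 - 80 - 200))) = 1/(-360814 + 2*(344 - 1*(-270))/(469 - 270)) = 1/(-360814 + 2*(344 + 270)/199) = 1/(-360814 + 2*(1/199)*614) = 1/(-360814 + 1228/199) = 1/(-71800758/199) = -199/71800758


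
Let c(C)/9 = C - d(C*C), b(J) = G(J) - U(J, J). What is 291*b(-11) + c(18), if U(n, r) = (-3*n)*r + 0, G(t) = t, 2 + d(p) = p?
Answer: 99696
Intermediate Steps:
d(p) = -2 + p
U(n, r) = -3*n*r (U(n, r) = -3*n*r + 0 = -3*n*r)
b(J) = J + 3*J**2 (b(J) = J - (-3)*J*J = J - (-3)*J**2 = J + 3*J**2)
c(C) = 18 - 9*C**2 + 9*C (c(C) = 9*(C - (-2 + C*C)) = 9*(C - (-2 + C**2)) = 9*(C + (2 - C**2)) = 9*(2 + C - C**2) = 18 - 9*C**2 + 9*C)
291*b(-11) + c(18) = 291*(-11*(1 + 3*(-11))) + (18 - 9*18**2 + 9*18) = 291*(-11*(1 - 33)) + (18 - 9*324 + 162) = 291*(-11*(-32)) + (18 - 2916 + 162) = 291*352 - 2736 = 102432 - 2736 = 99696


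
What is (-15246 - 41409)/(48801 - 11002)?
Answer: -56655/37799 ≈ -1.4988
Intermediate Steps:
(-15246 - 41409)/(48801 - 11002) = -56655/37799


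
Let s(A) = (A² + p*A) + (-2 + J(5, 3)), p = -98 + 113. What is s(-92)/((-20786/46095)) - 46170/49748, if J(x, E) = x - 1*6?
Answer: -2029830246060/129257741 ≈ -15704.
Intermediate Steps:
J(x, E) = -6 + x (J(x, E) = x - 6 = -6 + x)
p = 15
s(A) = -3 + A² + 15*A (s(A) = (A² + 15*A) + (-2 + (-6 + 5)) = (A² + 15*A) + (-2 - 1) = (A² + 15*A) - 3 = -3 + A² + 15*A)
s(-92)/((-20786/46095)) - 46170/49748 = (-3 + (-92)² + 15*(-92))/((-20786/46095)) - 46170/49748 = (-3 + 8464 - 1380)/((-20786*1/46095)) - 46170*1/49748 = 7081/(-20786/46095) - 23085/24874 = 7081*(-46095/20786) - 23085/24874 = -326398695/20786 - 23085/24874 = -2029830246060/129257741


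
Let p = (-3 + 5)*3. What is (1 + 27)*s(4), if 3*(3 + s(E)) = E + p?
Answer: 28/3 ≈ 9.3333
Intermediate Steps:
p = 6 (p = 2*3 = 6)
s(E) = -1 + E/3 (s(E) = -3 + (E + 6)/3 = -3 + (6 + E)/3 = -3 + (2 + E/3) = -1 + E/3)
(1 + 27)*s(4) = (1 + 27)*(-1 + (⅓)*4) = 28*(-1 + 4/3) = 28*(⅓) = 28/3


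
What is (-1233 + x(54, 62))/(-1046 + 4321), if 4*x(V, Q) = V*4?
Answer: -9/25 ≈ -0.36000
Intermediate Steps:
x(V, Q) = V (x(V, Q) = (V*4)/4 = (4*V)/4 = V)
(-1233 + x(54, 62))/(-1046 + 4321) = (-1233 + 54)/(-1046 + 4321) = -1179/3275 = -1179*1/3275 = -9/25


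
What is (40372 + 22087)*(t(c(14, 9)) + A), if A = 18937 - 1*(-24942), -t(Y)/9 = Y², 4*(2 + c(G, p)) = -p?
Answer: 43687759517/16 ≈ 2.7305e+9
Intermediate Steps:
c(G, p) = -2 - p/4 (c(G, p) = -2 + (-p)/4 = -2 - p/4)
t(Y) = -9*Y²
A = 43879 (A = 18937 + 24942 = 43879)
(40372 + 22087)*(t(c(14, 9)) + A) = (40372 + 22087)*(-9*(-2 - ¼*9)² + 43879) = 62459*(-9*(-2 - 9/4)² + 43879) = 62459*(-9*(-17/4)² + 43879) = 62459*(-9*289/16 + 43879) = 62459*(-2601/16 + 43879) = 62459*(699463/16) = 43687759517/16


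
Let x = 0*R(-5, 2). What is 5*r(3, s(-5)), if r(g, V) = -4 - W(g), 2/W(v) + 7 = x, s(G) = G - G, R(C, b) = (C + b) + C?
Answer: -130/7 ≈ -18.571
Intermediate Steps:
R(C, b) = b + 2*C
s(G) = 0
x = 0 (x = 0*(2 + 2*(-5)) = 0*(2 - 10) = 0*(-8) = 0)
W(v) = -2/7 (W(v) = 2/(-7 + 0) = 2/(-7) = 2*(-1/7) = -2/7)
r(g, V) = -26/7 (r(g, V) = -4 - 1*(-2/7) = -4 + 2/7 = -26/7)
5*r(3, s(-5)) = 5*(-26/7) = -130/7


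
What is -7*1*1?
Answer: -7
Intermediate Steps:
-7*1*1 = -7*1 = -7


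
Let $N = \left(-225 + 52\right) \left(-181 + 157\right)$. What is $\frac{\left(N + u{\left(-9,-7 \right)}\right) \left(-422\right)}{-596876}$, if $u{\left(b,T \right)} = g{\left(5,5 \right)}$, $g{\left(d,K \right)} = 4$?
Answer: $\frac{438458}{149219} \approx 2.9384$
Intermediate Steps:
$u{\left(b,T \right)} = 4$
$N = 4152$ ($N = \left(-173\right) \left(-24\right) = 4152$)
$\frac{\left(N + u{\left(-9,-7 \right)}\right) \left(-422\right)}{-596876} = \frac{\left(4152 + 4\right) \left(-422\right)}{-596876} = 4156 \left(-422\right) \left(- \frac{1}{596876}\right) = \left(-1753832\right) \left(- \frac{1}{596876}\right) = \frac{438458}{149219}$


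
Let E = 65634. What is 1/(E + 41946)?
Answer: 1/107580 ≈ 9.2954e-6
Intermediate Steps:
1/(E + 41946) = 1/(65634 + 41946) = 1/107580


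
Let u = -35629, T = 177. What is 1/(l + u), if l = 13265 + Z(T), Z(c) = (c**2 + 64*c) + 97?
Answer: 1/20390 ≈ 4.9044e-5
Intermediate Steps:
Z(c) = 97 + c**2 + 64*c
l = 56019 (l = 13265 + (97 + 177**2 + 64*177) = 13265 + (97 + 31329 + 11328) = 13265 + 42754 = 56019)
1/(l + u) = 1/(56019 - 35629) = 1/20390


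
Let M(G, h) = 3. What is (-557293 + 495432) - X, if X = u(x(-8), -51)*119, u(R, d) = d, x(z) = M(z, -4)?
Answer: -55792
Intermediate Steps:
x(z) = 3
X = -6069 (X = -51*119 = -6069)
(-557293 + 495432) - X = (-557293 + 495432) - 1*(-6069) = -61861 + 6069 = -55792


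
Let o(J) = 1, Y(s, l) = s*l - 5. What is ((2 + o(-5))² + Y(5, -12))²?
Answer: 3136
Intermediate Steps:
Y(s, l) = -5 + l*s (Y(s, l) = l*s - 5 = -5 + l*s)
((2 + o(-5))² + Y(5, -12))² = ((2 + 1)² + (-5 - 12*5))² = (3² + (-5 - 60))² = (9 - 65)² = (-56)² = 3136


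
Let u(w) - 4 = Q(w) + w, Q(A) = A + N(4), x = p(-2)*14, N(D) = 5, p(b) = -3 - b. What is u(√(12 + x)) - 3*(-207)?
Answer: 630 + 2*I*√2 ≈ 630.0 + 2.8284*I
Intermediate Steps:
x = -14 (x = (-3 - 1*(-2))*14 = (-3 + 2)*14 = -1*14 = -14)
Q(A) = 5 + A (Q(A) = A + 5 = 5 + A)
u(w) = 9 + 2*w (u(w) = 4 + ((5 + w) + w) = 4 + (5 + 2*w) = 9 + 2*w)
u(√(12 + x)) - 3*(-207) = (9 + 2*√(12 - 14)) - 3*(-207) = (9 + 2*√(-2)) + 621 = (9 + 2*(I*√2)) + 621 = (9 + 2*I*√2) + 621 = 630 + 2*I*√2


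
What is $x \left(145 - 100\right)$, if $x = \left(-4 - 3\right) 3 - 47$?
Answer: $-3060$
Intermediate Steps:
$x = -68$ ($x = \left(-7\right) 3 - 47 = -21 - 47 = -68$)
$x \left(145 - 100\right) = - 68 \left(145 - 100\right) = \left(-68\right) 45 = -3060$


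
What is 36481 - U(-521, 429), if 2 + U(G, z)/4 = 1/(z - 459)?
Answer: 547337/15 ≈ 36489.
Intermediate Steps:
U(G, z) = -8 + 4/(-459 + z) (U(G, z) = -8 + 4/(z - 459) = -8 + 4/(-459 + z))
36481 - U(-521, 429) = 36481 - 4*(919 - 2*429)/(-459 + 429) = 36481 - 4*(919 - 858)/(-30) = 36481 - 4*(-1)*61/30 = 36481 - 1*(-122/15) = 36481 + 122/15 = 547337/15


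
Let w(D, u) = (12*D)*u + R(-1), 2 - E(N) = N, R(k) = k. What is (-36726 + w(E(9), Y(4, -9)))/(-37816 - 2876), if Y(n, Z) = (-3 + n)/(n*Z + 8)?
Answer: 9181/10173 ≈ 0.90249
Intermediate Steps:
Y(n, Z) = (-3 + n)/(8 + Z*n) (Y(n, Z) = (-3 + n)/(Z*n + 8) = (-3 + n)/(8 + Z*n))
E(N) = 2 - N
w(D, u) = -1 + 12*D*u (w(D, u) = (12*D)*u - 1 = 12*D*u - 1 = -1 + 12*D*u)
(-36726 + w(E(9), Y(4, -9)))/(-37816 - 2876) = (-36726 + (-1 + 12*(2 - 1*9)*((-3 + 4)/(8 - 9*4))))/(-37816 - 2876) = (-36726 + (-1 + 12*(2 - 9)*(1/(8 - 36))))/(-40692) = (-36726 + (-1 + 12*(-7)*(1/(-28))))*(-1/40692) = (-36726 + (-1 + 12*(-7)*(-1/28*1)))*(-1/40692) = (-36726 + (-1 + 12*(-7)*(-1/28)))*(-1/40692) = (-36726 + (-1 + 3))*(-1/40692) = (-36726 + 2)*(-1/40692) = -36724*(-1/40692) = 9181/10173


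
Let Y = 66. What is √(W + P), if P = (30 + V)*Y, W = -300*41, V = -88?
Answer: 48*I*√7 ≈ 127.0*I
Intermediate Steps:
W = -12300
P = -3828 (P = (30 - 88)*66 = -58*66 = -3828)
√(W + P) = √(-12300 - 3828) = √(-16128) = 48*I*√7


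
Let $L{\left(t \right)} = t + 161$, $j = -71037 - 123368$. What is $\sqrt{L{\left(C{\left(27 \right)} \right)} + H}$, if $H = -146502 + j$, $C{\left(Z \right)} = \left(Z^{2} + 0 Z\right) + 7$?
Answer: $11 i \sqrt{2810} \approx 583.1 i$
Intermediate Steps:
$j = -194405$ ($j = -71037 - 123368 = -194405$)
$C{\left(Z \right)} = 7 + Z^{2}$ ($C{\left(Z \right)} = \left(Z^{2} + 0\right) + 7 = Z^{2} + 7 = 7 + Z^{2}$)
$L{\left(t \right)} = 161 + t$
$H = -340907$ ($H = -146502 - 194405 = -340907$)
$\sqrt{L{\left(C{\left(27 \right)} \right)} + H} = \sqrt{\left(161 + \left(7 + 27^{2}\right)\right) - 340907} = \sqrt{\left(161 + \left(7 + 729\right)\right) - 340907} = \sqrt{\left(161 + 736\right) - 340907} = \sqrt{897 - 340907} = \sqrt{-340010} = 11 i \sqrt{2810}$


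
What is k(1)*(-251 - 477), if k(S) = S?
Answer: -728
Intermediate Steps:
k(1)*(-251 - 477) = 1*(-251 - 477) = 1*(-728) = -728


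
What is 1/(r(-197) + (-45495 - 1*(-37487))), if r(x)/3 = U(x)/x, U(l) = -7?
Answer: -197/1577555 ≈ -0.00012488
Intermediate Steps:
r(x) = -21/x (r(x) = 3*(-7/x) = -21/x)
1/(r(-197) + (-45495 - 1*(-37487))) = 1/(-21/(-197) + (-45495 - 1*(-37487))) = 1/(-21*(-1/197) + (-45495 + 37487)) = 1/(21/197 - 8008) = 1/(-1577555/197) = -197/1577555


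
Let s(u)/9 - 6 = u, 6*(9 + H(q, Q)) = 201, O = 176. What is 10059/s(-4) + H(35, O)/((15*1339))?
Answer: 11224192/20085 ≈ 558.83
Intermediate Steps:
H(q, Q) = 49/2 (H(q, Q) = -9 + (⅙)*201 = -9 + 67/2 = 49/2)
s(u) = 54 + 9*u
10059/s(-4) + H(35, O)/((15*1339)) = 10059/(54 + 9*(-4)) + 49/(2*((15*1339))) = 10059/(54 - 36) + (49/2)/20085 = 10059/18 + (49/2)*(1/20085) = 10059*(1/18) + 49/40170 = 3353/6 + 49/40170 = 11224192/20085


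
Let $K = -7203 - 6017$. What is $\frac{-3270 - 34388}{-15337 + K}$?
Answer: $\frac{1982}{1503} \approx 1.3187$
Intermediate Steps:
$K = -13220$
$\frac{-3270 - 34388}{-15337 + K} = \frac{-3270 - 34388}{-15337 - 13220} = - \frac{37658}{-28557} = \left(-37658\right) \left(- \frac{1}{28557}\right) = \frac{1982}{1503}$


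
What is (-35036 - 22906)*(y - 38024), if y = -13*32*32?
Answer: 2974510512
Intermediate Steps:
y = -13312 (y = -416*32 = -13312)
(-35036 - 22906)*(y - 38024) = (-35036 - 22906)*(-13312 - 38024) = -57942*(-51336) = 2974510512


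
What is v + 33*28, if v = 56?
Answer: 980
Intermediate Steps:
v + 33*28 = 56 + 33*28 = 56 + 924 = 980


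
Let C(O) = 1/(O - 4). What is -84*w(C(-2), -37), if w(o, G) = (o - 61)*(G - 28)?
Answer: -333970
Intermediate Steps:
C(O) = 1/(-4 + O)
w(o, G) = (-61 + o)*(-28 + G)
-84*w(C(-2), -37) = -84*(1708 - 61*(-37) - 28/(-4 - 2) - 37/(-4 - 2)) = -84*(1708 + 2257 - 28/(-6) - 37/(-6)) = -84*(1708 + 2257 - 28*(-⅙) - 37*(-⅙)) = -84*(1708 + 2257 + 14/3 + 37/6) = -84*23855/6 = -333970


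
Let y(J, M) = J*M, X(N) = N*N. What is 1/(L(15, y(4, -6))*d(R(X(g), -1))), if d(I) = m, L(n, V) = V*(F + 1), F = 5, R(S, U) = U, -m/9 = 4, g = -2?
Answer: 1/5184 ≈ 0.00019290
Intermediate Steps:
X(N) = N**2
m = -36 (m = -9*4 = -36)
L(n, V) = 6*V (L(n, V) = V*(5 + 1) = V*6 = 6*V)
d(I) = -36
1/(L(15, y(4, -6))*d(R(X(g), -1))) = 1/((6*(4*(-6)))*(-36)) = 1/((6*(-24))*(-36)) = 1/(-144*(-36)) = 1/5184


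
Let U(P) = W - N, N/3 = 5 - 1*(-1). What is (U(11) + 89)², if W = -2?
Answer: 4761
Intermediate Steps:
N = 18 (N = 3*(5 - 1*(-1)) = 3*(5 + 1) = 3*6 = 18)
U(P) = -20 (U(P) = -2 - 1*18 = -2 - 18 = -20)
(U(11) + 89)² = (-20 + 89)² = 69² = 4761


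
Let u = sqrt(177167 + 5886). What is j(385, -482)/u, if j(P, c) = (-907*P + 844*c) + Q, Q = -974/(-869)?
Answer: -656965633*sqrt(183053)/159073057 ≈ -1767.0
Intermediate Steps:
Q = 974/869 (Q = -974*(-1/869) = 974/869 ≈ 1.1208)
j(P, c) = 974/869 - 907*P + 844*c (j(P, c) = (-907*P + 844*c) + 974/869 = 974/869 - 907*P + 844*c)
u = sqrt(183053) ≈ 427.85
j(385, -482)/u = (974/869 - 907*385 + 844*(-482))/(sqrt(183053)) = (974/869 - 349195 - 406808)*(sqrt(183053)/183053) = -656965633*sqrt(183053)/159073057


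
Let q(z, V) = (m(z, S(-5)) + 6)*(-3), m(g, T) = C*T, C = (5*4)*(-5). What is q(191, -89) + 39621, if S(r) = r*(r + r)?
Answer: 54603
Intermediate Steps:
C = -100 (C = 20*(-5) = -100)
S(r) = 2*r² (S(r) = r*(2*r) = 2*r²)
m(g, T) = -100*T
q(z, V) = 14982 (q(z, V) = (-200*(-5)² + 6)*(-3) = (-200*25 + 6)*(-3) = (-100*50 + 6)*(-3) = (-5000 + 6)*(-3) = -4994*(-3) = 14982)
q(191, -89) + 39621 = 14982 + 39621 = 54603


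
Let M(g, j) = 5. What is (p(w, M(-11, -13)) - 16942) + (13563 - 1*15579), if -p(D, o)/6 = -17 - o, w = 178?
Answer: -18826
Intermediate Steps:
p(D, o) = 102 + 6*o (p(D, o) = -6*(-17 - o) = 102 + 6*o)
(p(w, M(-11, -13)) - 16942) + (13563 - 1*15579) = ((102 + 6*5) - 16942) + (13563 - 1*15579) = ((102 + 30) - 16942) + (13563 - 15579) = (132 - 16942) - 2016 = -16810 - 2016 = -18826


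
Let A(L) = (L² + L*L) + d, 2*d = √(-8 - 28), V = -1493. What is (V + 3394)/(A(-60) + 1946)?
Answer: 17386546/83649325 - 5703*I/83649325 ≈ 0.20785 - 6.8177e-5*I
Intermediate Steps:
d = 3*I (d = √(-8 - 28)/2 = √(-36)/2 = (6*I)/2 = 3*I ≈ 3.0*I)
A(L) = 2*L² + 3*I (A(L) = (L² + L*L) + 3*I = (L² + L²) + 3*I = 2*L² + 3*I)
(V + 3394)/(A(-60) + 1946) = (-1493 + 3394)/((2*(-60)² + 3*I) + 1946) = 1901/((2*3600 + 3*I) + 1946) = 1901/((7200 + 3*I) + 1946) = 1901/(9146 + 3*I) = 1901*((9146 - 3*I)/83649325) = 1901*(9146 - 3*I)/83649325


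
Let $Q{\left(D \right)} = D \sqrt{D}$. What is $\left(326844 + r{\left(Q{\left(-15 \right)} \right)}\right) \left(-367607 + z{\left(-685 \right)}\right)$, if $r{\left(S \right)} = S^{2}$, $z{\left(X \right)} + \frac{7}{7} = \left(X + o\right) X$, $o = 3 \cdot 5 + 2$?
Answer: $29103152868$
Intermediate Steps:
$o = 17$ ($o = 15 + 2 = 17$)
$Q{\left(D \right)} = D^{\frac{3}{2}}$
$z{\left(X \right)} = -1 + X \left(17 + X\right)$ ($z{\left(X \right)} = -1 + \left(X + 17\right) X = -1 + \left(17 + X\right) X = -1 + X \left(17 + X\right)$)
$\left(326844 + r{\left(Q{\left(-15 \right)} \right)}\right) \left(-367607 + z{\left(-685 \right)}\right) = \left(326844 + \left(\left(-15\right)^{\frac{3}{2}}\right)^{2}\right) \left(-367607 + \left(-1 + \left(-685\right)^{2} + 17 \left(-685\right)\right)\right) = \left(326844 + \left(- 15 i \sqrt{15}\right)^{2}\right) \left(-367607 - -457579\right) = \left(326844 - 3375\right) \left(-367607 + 457579\right) = 323469 \cdot 89972 = 29103152868$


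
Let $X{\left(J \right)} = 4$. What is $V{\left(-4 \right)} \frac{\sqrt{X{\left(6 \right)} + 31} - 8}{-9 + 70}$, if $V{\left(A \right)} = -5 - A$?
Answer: $\frac{8}{61} - \frac{\sqrt{35}}{61} \approx 0.034163$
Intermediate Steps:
$V{\left(-4 \right)} \frac{\sqrt{X{\left(6 \right)} + 31} - 8}{-9 + 70} = \left(-5 - -4\right) \frac{\sqrt{4 + 31} - 8}{-9 + 70} = \left(-5 + 4\right) \frac{\sqrt{35} - 8}{61} = - \frac{-8 + \sqrt{35}}{61} = - (- \frac{8}{61} + \frac{\sqrt{35}}{61}) = \frac{8}{61} - \frac{\sqrt{35}}{61}$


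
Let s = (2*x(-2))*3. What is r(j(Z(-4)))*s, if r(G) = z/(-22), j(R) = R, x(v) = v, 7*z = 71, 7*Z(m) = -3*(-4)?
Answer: 426/77 ≈ 5.5325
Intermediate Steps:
Z(m) = 12/7 (Z(m) = (-3*(-4))/7 = (⅐)*12 = 12/7)
z = 71/7 (z = (⅐)*71 = 71/7 ≈ 10.143)
s = -12 (s = (2*(-2))*3 = -4*3 = -12)
r(G) = -71/154 (r(G) = (71/7)/(-22) = (71/7)*(-1/22) = -71/154)
r(j(Z(-4)))*s = -71/154*(-12) = 426/77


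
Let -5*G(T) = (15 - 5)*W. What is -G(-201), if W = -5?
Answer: -10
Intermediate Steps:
G(T) = 10 (G(T) = -(15 - 5)*(-5)/5 = -2*(-5) = -⅕*(-50) = 10)
-G(-201) = -1*10 = -10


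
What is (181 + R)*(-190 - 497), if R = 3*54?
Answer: -235641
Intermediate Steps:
R = 162
(181 + R)*(-190 - 497) = (181 + 162)*(-190 - 497) = 343*(-687) = -235641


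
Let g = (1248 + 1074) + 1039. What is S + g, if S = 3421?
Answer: 6782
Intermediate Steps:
g = 3361 (g = 2322 + 1039 = 3361)
S + g = 3421 + 3361 = 6782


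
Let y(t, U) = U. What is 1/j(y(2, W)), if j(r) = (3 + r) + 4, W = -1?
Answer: ⅙ ≈ 0.16667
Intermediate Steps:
j(r) = 7 + r
1/j(y(2, W)) = 1/(7 - 1) = 1/6 = ⅙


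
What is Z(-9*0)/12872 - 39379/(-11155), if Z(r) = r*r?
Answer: 39379/11155 ≈ 3.5302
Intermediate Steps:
Z(r) = r²
Z(-9*0)/12872 - 39379/(-11155) = (-9*0)²/12872 - 39379/(-11155) = 0²*(1/12872) - 39379*(-1/11155) = 0*(1/12872) + 39379/11155 = 0 + 39379/11155 = 39379/11155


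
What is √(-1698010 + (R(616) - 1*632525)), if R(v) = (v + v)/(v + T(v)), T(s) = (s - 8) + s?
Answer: 2*I*√7705329130/115 ≈ 1526.6*I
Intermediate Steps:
T(s) = -8 + 2*s (T(s) = (-8 + s) + s = -8 + 2*s)
R(v) = 2*v/(-8 + 3*v) (R(v) = (v + v)/(v + (-8 + 2*v)) = (2*v)/(-8 + 3*v) = 2*v/(-8 + 3*v))
√(-1698010 + (R(616) - 1*632525)) = √(-1698010 + (2*616/(-8 + 3*616) - 1*632525)) = √(-1698010 + (2*616/(-8 + 1848) - 632525)) = √(-1698010 + (2*616/1840 - 632525)) = √(-1698010 + (2*616*(1/1840) - 632525)) = √(-1698010 + (77/115 - 632525)) = √(-1698010 - 72740298/115) = √(-268011448/115) = 2*I*√7705329130/115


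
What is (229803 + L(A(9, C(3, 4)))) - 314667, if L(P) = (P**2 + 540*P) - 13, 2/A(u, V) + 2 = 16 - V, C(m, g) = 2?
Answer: -3052331/36 ≈ -84787.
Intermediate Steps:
A(u, V) = 2/(14 - V) (A(u, V) = 2/(-2 + (16 - V)) = 2/(14 - V))
L(P) = -13 + P**2 + 540*P
(229803 + L(A(9, C(3, 4)))) - 314667 = (229803 + (-13 + (-2/(-14 + 2))**2 + 540*(-2/(-14 + 2)))) - 314667 = (229803 + (-13 + (-2/(-12))**2 + 540*(-2/(-12)))) - 314667 = (229803 + (-13 + (-2*(-1/12))**2 + 540*(-2*(-1/12)))) - 314667 = (229803 + (-13 + (1/6)**2 + 540*(1/6))) - 314667 = (229803 + (-13 + 1/36 + 90)) - 314667 = (229803 + 2773/36) - 314667 = 8275681/36 - 314667 = -3052331/36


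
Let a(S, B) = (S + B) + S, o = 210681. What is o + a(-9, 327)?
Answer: 210990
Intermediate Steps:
a(S, B) = B + 2*S (a(S, B) = (B + S) + S = B + 2*S)
o + a(-9, 327) = 210681 + (327 + 2*(-9)) = 210681 + (327 - 18) = 210681 + 309 = 210990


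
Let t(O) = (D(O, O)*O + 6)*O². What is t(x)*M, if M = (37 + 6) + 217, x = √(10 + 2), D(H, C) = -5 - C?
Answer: -18720 - 31200*√3 ≈ -72760.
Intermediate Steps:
x = 2*√3 (x = √12 = 2*√3 ≈ 3.4641)
t(O) = O²*(6 + O*(-5 - O)) (t(O) = ((-5 - O)*O + 6)*O² = (O*(-5 - O) + 6)*O² = (6 + O*(-5 - O))*O² = O²*(6 + O*(-5 - O)))
M = 260 (M = 43 + 217 = 260)
t(x)*M = ((2*√3)²*(6 - 2*√3*(5 + 2*√3)))*260 = (12*(6 - 2*√3*(5 + 2*√3)))*260 = (72 - 24*√3*(5 + 2*√3))*260 = 18720 - 6240*√3*(5 + 2*√3)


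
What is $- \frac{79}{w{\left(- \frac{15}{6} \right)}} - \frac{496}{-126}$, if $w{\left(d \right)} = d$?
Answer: $\frac{11194}{315} \approx 35.536$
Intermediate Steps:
$- \frac{79}{w{\left(- \frac{15}{6} \right)}} - \frac{496}{-126} = - \frac{79}{\left(-15\right) \frac{1}{6}} - \frac{496}{-126} = - \frac{79}{\left(-15\right) \frac{1}{6}} - - \frac{248}{63} = - \frac{79}{- \frac{5}{2}} + \frac{248}{63} = \left(-79\right) \left(- \frac{2}{5}\right) + \frac{248}{63} = \frac{158}{5} + \frac{248}{63} = \frac{11194}{315}$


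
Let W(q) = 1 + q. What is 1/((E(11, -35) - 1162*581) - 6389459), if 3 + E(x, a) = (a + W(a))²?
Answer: -1/7059823 ≈ -1.4165e-7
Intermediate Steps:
E(x, a) = -3 + (1 + 2*a)² (E(x, a) = -3 + (a + (1 + a))² = -3 + (1 + 2*a)²)
1/((E(11, -35) - 1162*581) - 6389459) = 1/(((-3 + (1 + 2*(-35))²) - 1162*581) - 6389459) = 1/(((-3 + (1 - 70)²) - 675122) - 6389459) = 1/(((-3 + (-69)²) - 675122) - 6389459) = 1/(((-3 + 4761) - 675122) - 6389459) = 1/((4758 - 675122) - 6389459) = 1/(-670364 - 6389459) = 1/(-7059823) = -1/7059823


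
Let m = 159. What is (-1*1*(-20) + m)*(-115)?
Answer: -20585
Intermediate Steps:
(-1*1*(-20) + m)*(-115) = (-1*1*(-20) + 159)*(-115) = (-1*(-20) + 159)*(-115) = (20 + 159)*(-115) = 179*(-115) = -20585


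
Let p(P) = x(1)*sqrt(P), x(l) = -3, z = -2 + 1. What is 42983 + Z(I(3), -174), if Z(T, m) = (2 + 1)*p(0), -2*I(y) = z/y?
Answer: 42983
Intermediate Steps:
z = -1
p(P) = -3*sqrt(P)
I(y) = 1/(2*y) (I(y) = -(-1)/(2*y) = 1/(2*y))
Z(T, m) = 0 (Z(T, m) = (2 + 1)*(-3*sqrt(0)) = 3*(-3*0) = 3*0 = 0)
42983 + Z(I(3), -174) = 42983 + 0 = 42983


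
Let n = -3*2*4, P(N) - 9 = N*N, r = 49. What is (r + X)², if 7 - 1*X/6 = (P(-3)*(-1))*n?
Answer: 6255001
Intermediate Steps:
P(N) = 9 + N² (P(N) = 9 + N*N = 9 + N²)
n = -24 (n = -6*4 = -24)
X = -2550 (X = 42 - 6*(9 + (-3)²)*(-1)*(-24) = 42 - 6*(9 + 9)*(-1)*(-24) = 42 - 6*18*(-1)*(-24) = 42 - (-108)*(-24) = 42 - 6*432 = 42 - 2592 = -2550)
(r + X)² = (49 - 2550)² = (-2501)² = 6255001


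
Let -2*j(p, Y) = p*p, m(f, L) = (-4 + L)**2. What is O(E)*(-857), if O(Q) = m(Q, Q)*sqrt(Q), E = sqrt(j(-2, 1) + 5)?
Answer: 3**(1/4)*(-16283 + 6856*sqrt(3)) ≈ -5801.3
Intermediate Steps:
j(p, Y) = -p**2/2 (j(p, Y) = -p*p/2 = -p**2/2)
E = sqrt(3) (E = sqrt(-1/2*(-2)**2 + 5) = sqrt(-1/2*4 + 5) = sqrt(-2 + 5) = sqrt(3) ≈ 1.7320)
O(Q) = sqrt(Q)*(-4 + Q)**2 (O(Q) = (-4 + Q)**2*sqrt(Q) = sqrt(Q)*(-4 + Q)**2)
O(E)*(-857) = (sqrt(sqrt(3))*(-4 + sqrt(3))**2)*(-857) = (3**(1/4)*(-4 + sqrt(3))**2)*(-857) = -857*3**(1/4)*(-4 + sqrt(3))**2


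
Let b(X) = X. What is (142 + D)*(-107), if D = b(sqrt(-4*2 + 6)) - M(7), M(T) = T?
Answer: -14445 - 107*I*sqrt(2) ≈ -14445.0 - 151.32*I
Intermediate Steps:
D = -7 + I*sqrt(2) (D = sqrt(-4*2 + 6) - 1*7 = sqrt(-8 + 6) - 7 = sqrt(-2) - 7 = I*sqrt(2) - 7 = -7 + I*sqrt(2) ≈ -7.0 + 1.4142*I)
(142 + D)*(-107) = (142 + (-7 + I*sqrt(2)))*(-107) = (135 + I*sqrt(2))*(-107) = -14445 - 107*I*sqrt(2)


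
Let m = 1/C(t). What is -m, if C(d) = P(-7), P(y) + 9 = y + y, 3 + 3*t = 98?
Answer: 1/23 ≈ 0.043478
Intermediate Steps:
t = 95/3 (t = -1 + (⅓)*98 = -1 + 98/3 = 95/3 ≈ 31.667)
P(y) = -9 + 2*y (P(y) = -9 + (y + y) = -9 + 2*y)
C(d) = -23 (C(d) = -9 + 2*(-7) = -9 - 14 = -23)
m = -1/23 (m = 1/(-23) = -1/23 ≈ -0.043478)
-m = -1*(-1/23) = 1/23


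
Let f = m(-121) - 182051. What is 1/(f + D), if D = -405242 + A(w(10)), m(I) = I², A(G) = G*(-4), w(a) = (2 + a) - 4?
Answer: -1/572684 ≈ -1.7462e-6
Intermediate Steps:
w(a) = -2 + a
A(G) = -4*G
D = -405274 (D = -405242 - 4*(-2 + 10) = -405242 - 4*8 = -405242 - 32 = -405274)
f = -167410 (f = (-121)² - 182051 = 14641 - 182051 = -167410)
1/(f + D) = 1/(-167410 - 405274) = 1/(-572684) = -1/572684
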